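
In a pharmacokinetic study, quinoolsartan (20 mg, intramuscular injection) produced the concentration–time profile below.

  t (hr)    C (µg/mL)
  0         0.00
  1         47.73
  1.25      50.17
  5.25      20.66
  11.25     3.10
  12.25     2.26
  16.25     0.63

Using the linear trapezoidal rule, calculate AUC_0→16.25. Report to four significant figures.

Trapezoidal AUC_0→16.25:
  [0→1]: (0.00+47.73)/2 × 1 = 23.865
  [1→1.25]: (47.73+50.17)/2 × 0.25 = 12.2375
  [1.25→5.25]: (50.17+20.66)/2 × 4 = 141.66
  [5.25→11.25]: (20.66+3.10)/2 × 6 = 71.28
  [11.25→12.25]: (3.10+2.26)/2 × 1 = 2.68
  [12.25→16.25]: (2.26+0.63)/2 × 4 = 5.78
  Sum = 257.5025 µg/mL·hr

AUC = 257.5 µg/mL·hr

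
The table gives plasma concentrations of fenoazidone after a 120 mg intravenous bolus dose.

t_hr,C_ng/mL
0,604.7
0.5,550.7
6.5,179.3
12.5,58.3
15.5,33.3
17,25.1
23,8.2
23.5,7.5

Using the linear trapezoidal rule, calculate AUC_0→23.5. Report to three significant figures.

Trapezoidal AUC_0→23.5:
  [0→0.5]: (604.7+550.7)/2 × 0.5 = 288.85
  [0.5→6.5]: (550.7+179.3)/2 × 6 = 2190.0
  [6.5→12.5]: (179.3+58.3)/2 × 6 = 712.8
  [12.5→15.5]: (58.3+33.3)/2 × 3 = 137.4
  [15.5→17]: (33.3+25.1)/2 × 1.5 = 43.8
  [17→23]: (25.1+8.2)/2 × 6 = 99.9
  [23→23.5]: (8.2+7.5)/2 × 0.5 = 3.925
  Sum = 3476.675 ng/mL·hr

AUC = 3480 ng/mL·hr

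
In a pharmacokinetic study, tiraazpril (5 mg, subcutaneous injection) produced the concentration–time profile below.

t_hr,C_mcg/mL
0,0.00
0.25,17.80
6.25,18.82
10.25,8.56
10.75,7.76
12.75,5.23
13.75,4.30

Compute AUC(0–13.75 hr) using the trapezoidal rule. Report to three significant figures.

Trapezoidal AUC_0→13.75:
  [0→0.25]: (0.00+17.80)/2 × 0.25 = 2.225
  [0.25→6.25]: (17.80+18.82)/2 × 6 = 109.86
  [6.25→10.25]: (18.82+8.56)/2 × 4 = 54.76
  [10.25→10.75]: (8.56+7.76)/2 × 0.5 = 4.08
  [10.75→12.75]: (7.76+5.23)/2 × 2 = 12.99
  [12.75→13.75]: (5.23+4.30)/2 × 1 = 4.765
  Sum = 188.68 mcg/mL·hr

AUC = 189 mcg/mL·hr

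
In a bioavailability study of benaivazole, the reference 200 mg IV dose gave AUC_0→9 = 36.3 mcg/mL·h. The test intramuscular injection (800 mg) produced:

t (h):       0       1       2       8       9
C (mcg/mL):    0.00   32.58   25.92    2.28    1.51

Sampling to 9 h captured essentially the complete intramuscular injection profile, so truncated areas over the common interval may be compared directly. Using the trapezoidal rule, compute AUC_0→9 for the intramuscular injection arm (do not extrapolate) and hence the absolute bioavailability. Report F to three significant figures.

Trapezoidal AUC_0→9 (intramuscular injection):
  [0→1]: (0.00+32.58)/2 × 1 = 16.29
  [1→2]: (32.58+25.92)/2 × 1 = 29.25
  [2→8]: (25.92+2.28)/2 × 6 = 84.6
  [8→9]: (2.28+1.51)/2 × 1 = 1.895
  Sum = 132.035 mcg/mL·h
F = (AUC_ev/D_ev)/(AUC_iv/D_iv) = (132.035/800)/(36.3/200) = 0.16504375/0.1815 = 0.9093

F = 0.909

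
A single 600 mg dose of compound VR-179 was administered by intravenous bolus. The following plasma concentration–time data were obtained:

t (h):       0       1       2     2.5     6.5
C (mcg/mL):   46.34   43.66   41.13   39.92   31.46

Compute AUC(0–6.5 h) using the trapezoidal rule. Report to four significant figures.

AUC = 250.4 mcg/mL·h

Trapezoidal AUC_0→6.5:
  [0→1]: (46.34+43.66)/2 × 1 = 45.0
  [1→2]: (43.66+41.13)/2 × 1 = 42.395
  [2→2.5]: (41.13+39.92)/2 × 0.5 = 20.2625
  [2.5→6.5]: (39.92+31.46)/2 × 4 = 142.76
  Sum = 250.4175 mcg/mL·h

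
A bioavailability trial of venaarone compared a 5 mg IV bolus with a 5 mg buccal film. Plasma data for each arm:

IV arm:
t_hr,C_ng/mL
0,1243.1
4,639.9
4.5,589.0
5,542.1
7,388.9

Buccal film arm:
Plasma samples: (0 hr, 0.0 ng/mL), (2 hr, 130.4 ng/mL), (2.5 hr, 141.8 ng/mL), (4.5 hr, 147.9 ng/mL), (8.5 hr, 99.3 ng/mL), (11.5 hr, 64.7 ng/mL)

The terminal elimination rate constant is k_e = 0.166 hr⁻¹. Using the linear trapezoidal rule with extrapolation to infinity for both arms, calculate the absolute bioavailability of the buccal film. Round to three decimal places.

F = 0.212

Trapezoidal AUC_0→7 (IV):
  [0→4]: (1243.1+639.9)/2 × 4 = 3766.0
  [4→4.5]: (639.9+589.0)/2 × 0.5 = 307.225
  [4.5→5]: (589.0+542.1)/2 × 0.5 = 282.775
  [5→7]: (542.1+388.9)/2 × 2 = 931.0
  Sum = 5287.0 ng/mL·hr
IV tail: 388.9/0.166 = 2342.771; AUC_iv,0→∞ = 5287.0 + 2342.771 = 7629.771 ng/mL·hr
Trapezoidal AUC_0→11.5 (buccal film):
  [0→2]: (0.0+130.4)/2 × 2 = 130.4
  [2→2.5]: (130.4+141.8)/2 × 0.5 = 68.05
  [2.5→4.5]: (141.8+147.9)/2 × 2 = 289.7
  [4.5→8.5]: (147.9+99.3)/2 × 4 = 494.4
  [8.5→11.5]: (99.3+64.7)/2 × 3 = 246.0
  Sum = 1228.55 ng/mL·hr
buccal film tail: 64.7/0.166 = 389.759; AUC_ev,0→∞ = 1228.55 + 389.759 = 1618.309 ng/mL·hr
F = (AUC_ev/D_ev)/(AUC_iv/D_iv) = (1618.309/5)/(7629.771/5) = 323.6618/1525.9542 = 0.2121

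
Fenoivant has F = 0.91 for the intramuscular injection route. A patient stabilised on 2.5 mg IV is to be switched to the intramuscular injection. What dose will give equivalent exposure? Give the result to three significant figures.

D_intramuscular = 2.75 mg

For equal systemic exposure: F × D_ev = D_iv
D_ev = D_iv / F = 2.5 / 0.91 = 2.74725 mg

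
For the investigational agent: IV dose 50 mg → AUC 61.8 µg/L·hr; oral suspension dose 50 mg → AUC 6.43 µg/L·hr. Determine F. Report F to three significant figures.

F = 0.104

F = (AUC_ev / D_ev) / (AUC_iv / D_iv)
  = (6.43/50) / (61.8/50)
  = 0.1286 / 1.236 = 0.1040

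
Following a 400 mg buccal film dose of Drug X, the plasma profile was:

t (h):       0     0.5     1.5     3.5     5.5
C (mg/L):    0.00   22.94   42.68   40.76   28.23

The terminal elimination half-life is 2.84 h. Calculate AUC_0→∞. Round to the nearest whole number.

Trapezoidal AUC_0→5.5:
  [0→0.5]: (0.00+22.94)/2 × 0.5 = 5.735
  [0.5→1.5]: (22.94+42.68)/2 × 1 = 32.81
  [1.5→3.5]: (42.68+40.76)/2 × 2 = 83.44
  [3.5→5.5]: (40.76+28.23)/2 × 2 = 68.99
  Sum = 190.975 mg/L·h
k_e = ln2 / t½ = 0.693147 / 2.84 = 0.2441 h^-1
Extrapolated tail: C_last / k_e = 28.23 / 0.2441 = 115.649
AUC_0→∞ = 190.975 + 115.649 = 306.624 mg/L·h

AUC = 307 mg/L·h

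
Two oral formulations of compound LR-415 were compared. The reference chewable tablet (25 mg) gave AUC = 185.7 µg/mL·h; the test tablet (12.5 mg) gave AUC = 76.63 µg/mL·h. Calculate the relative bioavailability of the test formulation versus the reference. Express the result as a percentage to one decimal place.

F_rel = (AUC_test/D_test) / (AUC_ref/D_ref)
      = (76.63/12.5) / (185.7/25)
      = 6.1304 / 7.428 = 0.8253 = 82.53%

F_rel = 82.5%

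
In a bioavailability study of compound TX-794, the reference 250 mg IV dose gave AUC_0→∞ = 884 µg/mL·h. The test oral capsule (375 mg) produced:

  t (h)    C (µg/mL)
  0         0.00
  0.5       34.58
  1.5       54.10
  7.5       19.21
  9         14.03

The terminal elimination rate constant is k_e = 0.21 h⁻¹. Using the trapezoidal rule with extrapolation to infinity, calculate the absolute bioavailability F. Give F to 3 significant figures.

Trapezoidal AUC_0→9 (oral capsule):
  [0→0.5]: (0.00+34.58)/2 × 0.5 = 8.645
  [0.5→1.5]: (34.58+54.10)/2 × 1 = 44.34
  [1.5→7.5]: (54.10+19.21)/2 × 6 = 219.93
  [7.5→9]: (19.21+14.03)/2 × 1.5 = 24.93
  Sum = 297.845 µg/mL·h
Tail: C_last/k_e = 14.03/0.21 = 66.810
AUC_0→∞ (oral capsule) = 297.845 + 66.810 = 364.655 µg/mL·h
F = (AUC_ev/D_ev)/(AUC_iv/D_iv) = (364.655/375)/(884/250) = 0.972413/3.536 = 0.2750

F = 0.275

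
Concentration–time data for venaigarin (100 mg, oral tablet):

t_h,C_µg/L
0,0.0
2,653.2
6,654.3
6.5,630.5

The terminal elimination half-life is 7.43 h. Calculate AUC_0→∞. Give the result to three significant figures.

AUC = 10300 µg/L·h

Trapezoidal AUC_0→6.5:
  [0→2]: (0.0+653.2)/2 × 2 = 653.2
  [2→6]: (653.2+654.3)/2 × 4 = 2615.0
  [6→6.5]: (654.3+630.5)/2 × 0.5 = 321.2
  Sum = 3589.4 µg/L·h
k_e = ln2 / t½ = 0.693147 / 7.43 = 0.0933 h^-1
Extrapolated tail: C_last / k_e = 630.5 / 0.0933 = 6757.771
AUC_0→∞ = 3589.4 + 6757.771 = 10347.171 µg/L·h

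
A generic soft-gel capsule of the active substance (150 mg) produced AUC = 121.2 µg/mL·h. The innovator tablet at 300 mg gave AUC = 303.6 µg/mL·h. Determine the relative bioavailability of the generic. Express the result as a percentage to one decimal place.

F_rel = 79.8%

F_rel = (AUC_test/D_test) / (AUC_ref/D_ref)
      = (121.2/150) / (303.6/300)
      = 0.808 / 1.012 = 0.7984 = 79.84%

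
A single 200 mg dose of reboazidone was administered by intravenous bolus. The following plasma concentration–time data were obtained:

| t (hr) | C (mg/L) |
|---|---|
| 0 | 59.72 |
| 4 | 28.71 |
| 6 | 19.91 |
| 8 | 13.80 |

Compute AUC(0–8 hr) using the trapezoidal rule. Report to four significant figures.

Trapezoidal AUC_0→8:
  [0→4]: (59.72+28.71)/2 × 4 = 176.86
  [4→6]: (28.71+19.91)/2 × 2 = 48.62
  [6→8]: (19.91+13.80)/2 × 2 = 33.71
  Sum = 259.19 mg/L·hr

AUC = 259.2 mg/L·hr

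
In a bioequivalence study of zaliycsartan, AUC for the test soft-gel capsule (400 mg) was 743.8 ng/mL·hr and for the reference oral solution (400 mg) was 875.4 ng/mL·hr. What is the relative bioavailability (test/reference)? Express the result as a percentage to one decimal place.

F_rel = 85.0%

F_rel = (AUC_test/D_test) / (AUC_ref/D_ref)
      = (743.8/400) / (875.4/400)
      = 1.8595 / 2.1885 = 0.8497 = 84.97%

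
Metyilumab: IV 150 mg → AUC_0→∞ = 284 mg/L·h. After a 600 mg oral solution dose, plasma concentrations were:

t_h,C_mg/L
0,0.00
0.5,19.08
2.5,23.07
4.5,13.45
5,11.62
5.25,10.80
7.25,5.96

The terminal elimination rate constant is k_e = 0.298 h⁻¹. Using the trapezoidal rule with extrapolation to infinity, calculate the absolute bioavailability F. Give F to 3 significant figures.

F = 0.114

Trapezoidal AUC_0→7.25 (oral solution):
  [0→0.5]: (0.00+19.08)/2 × 0.5 = 4.77
  [0.5→2.5]: (19.08+23.07)/2 × 2 = 42.15
  [2.5→4.5]: (23.07+13.45)/2 × 2 = 36.52
  [4.5→5]: (13.45+11.62)/2 × 0.5 = 6.2675
  [5→5.25]: (11.62+10.80)/2 × 0.25 = 2.8025
  [5.25→7.25]: (10.80+5.96)/2 × 2 = 16.76
  Sum = 109.27 mg/L·h
Tail: C_last/k_e = 5.96/0.298 = 20.000
AUC_0→∞ (oral solution) = 109.27 + 20.000 = 129.27 mg/L·h
F = (AUC_ev/D_ev)/(AUC_iv/D_iv) = (129.27/600)/(284/150) = 0.21545/1.89333 = 0.1138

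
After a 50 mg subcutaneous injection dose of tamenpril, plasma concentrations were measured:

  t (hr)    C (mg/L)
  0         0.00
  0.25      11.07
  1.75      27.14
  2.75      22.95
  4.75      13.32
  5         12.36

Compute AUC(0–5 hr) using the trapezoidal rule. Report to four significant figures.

Trapezoidal AUC_0→5:
  [0→0.25]: (0.00+11.07)/2 × 0.25 = 1.38375
  [0.25→1.75]: (11.07+27.14)/2 × 1.5 = 28.6575
  [1.75→2.75]: (27.14+22.95)/2 × 1 = 25.045
  [2.75→4.75]: (22.95+13.32)/2 × 2 = 36.27
  [4.75→5]: (13.32+12.36)/2 × 0.25 = 3.21
  Sum = 94.56625 mg/L·hr

AUC = 94.57 mg/L·hr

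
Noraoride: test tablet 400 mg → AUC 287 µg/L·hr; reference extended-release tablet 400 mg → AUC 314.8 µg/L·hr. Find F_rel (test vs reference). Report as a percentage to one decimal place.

F_rel = (AUC_test/D_test) / (AUC_ref/D_ref)
      = (287/400) / (314.8/400)
      = 0.7175 / 0.787 = 0.9117 = 91.17%

F_rel = 91.2%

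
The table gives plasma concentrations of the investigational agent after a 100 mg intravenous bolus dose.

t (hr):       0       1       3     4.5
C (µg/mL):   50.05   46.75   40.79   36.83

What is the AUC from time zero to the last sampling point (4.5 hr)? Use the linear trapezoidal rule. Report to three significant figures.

Trapezoidal AUC_0→4.5:
  [0→1]: (50.05+46.75)/2 × 1 = 48.4
  [1→3]: (46.75+40.79)/2 × 2 = 87.54
  [3→4.5]: (40.79+36.83)/2 × 1.5 = 58.215
  Sum = 194.155 µg/mL·hr

AUC = 194 µg/mL·hr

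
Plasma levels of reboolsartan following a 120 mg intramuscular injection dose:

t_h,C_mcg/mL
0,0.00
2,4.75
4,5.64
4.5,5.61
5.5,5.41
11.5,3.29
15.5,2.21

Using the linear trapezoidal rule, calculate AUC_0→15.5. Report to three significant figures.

AUC = 60.6 mcg/mL·h

Trapezoidal AUC_0→15.5:
  [0→2]: (0.00+4.75)/2 × 2 = 4.75
  [2→4]: (4.75+5.64)/2 × 2 = 10.39
  [4→4.5]: (5.64+5.61)/2 × 0.5 = 2.8125
  [4.5→5.5]: (5.61+5.41)/2 × 1 = 5.51
  [5.5→11.5]: (5.41+3.29)/2 × 6 = 26.1
  [11.5→15.5]: (3.29+2.21)/2 × 4 = 11.0
  Sum = 60.5625 mcg/mL·h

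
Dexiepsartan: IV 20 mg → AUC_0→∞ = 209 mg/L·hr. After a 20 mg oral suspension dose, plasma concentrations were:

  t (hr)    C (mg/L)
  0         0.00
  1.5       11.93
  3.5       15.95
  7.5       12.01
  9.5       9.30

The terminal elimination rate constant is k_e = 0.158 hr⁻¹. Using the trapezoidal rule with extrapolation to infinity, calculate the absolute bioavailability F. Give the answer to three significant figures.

Trapezoidal AUC_0→9.5 (oral suspension):
  [0→1.5]: (0.00+11.93)/2 × 1.5 = 8.9475
  [1.5→3.5]: (11.93+15.95)/2 × 2 = 27.88
  [3.5→7.5]: (15.95+12.01)/2 × 4 = 55.92
  [7.5→9.5]: (12.01+9.30)/2 × 2 = 21.31
  Sum = 114.0575 mg/L·hr
Tail: C_last/k_e = 9.30/0.158 = 58.861
AUC_0→∞ (oral suspension) = 114.0575 + 58.861 = 172.9185 mg/L·hr
F = (AUC_ev/D_ev)/(AUC_iv/D_iv) = (172.9185/20)/(209/20) = 8.645925/10.45 = 0.8274

F = 0.827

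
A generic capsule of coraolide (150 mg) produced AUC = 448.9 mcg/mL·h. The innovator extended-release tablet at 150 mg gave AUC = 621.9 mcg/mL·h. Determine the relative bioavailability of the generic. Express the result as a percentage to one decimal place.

F_rel = 72.2%

F_rel = (AUC_test/D_test) / (AUC_ref/D_ref)
      = (448.9/150) / (621.9/150)
      = 2.99267 / 4.146 = 0.7218 = 72.18%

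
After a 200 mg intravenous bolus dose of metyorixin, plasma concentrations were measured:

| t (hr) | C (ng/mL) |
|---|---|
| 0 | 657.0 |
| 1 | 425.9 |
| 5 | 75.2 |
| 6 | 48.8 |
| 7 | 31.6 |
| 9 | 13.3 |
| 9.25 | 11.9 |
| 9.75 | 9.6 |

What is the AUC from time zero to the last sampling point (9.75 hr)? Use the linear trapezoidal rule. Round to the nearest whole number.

AUC = 1699 ng/mL·hr

Trapezoidal AUC_0→9.75:
  [0→1]: (657.0+425.9)/2 × 1 = 541.45
  [1→5]: (425.9+75.2)/2 × 4 = 1002.2
  [5→6]: (75.2+48.8)/2 × 1 = 62.0
  [6→7]: (48.8+31.6)/2 × 1 = 40.2
  [7→9]: (31.6+13.3)/2 × 2 = 44.9
  [9→9.25]: (13.3+11.9)/2 × 0.25 = 3.15
  [9.25→9.75]: (11.9+9.6)/2 × 0.5 = 5.375
  Sum = 1699.275 ng/mL·hr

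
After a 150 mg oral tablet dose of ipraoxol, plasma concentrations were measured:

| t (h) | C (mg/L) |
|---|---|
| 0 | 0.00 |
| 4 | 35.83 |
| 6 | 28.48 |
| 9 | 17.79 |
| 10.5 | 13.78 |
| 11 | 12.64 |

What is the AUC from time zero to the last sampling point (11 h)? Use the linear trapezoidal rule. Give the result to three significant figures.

Trapezoidal AUC_0→11:
  [0→4]: (0.00+35.83)/2 × 4 = 71.66
  [4→6]: (35.83+28.48)/2 × 2 = 64.31
  [6→9]: (28.48+17.79)/2 × 3 = 69.405
  [9→10.5]: (17.79+13.78)/2 × 1.5 = 23.6775
  [10.5→11]: (13.78+12.64)/2 × 0.5 = 6.605
  Sum = 235.6575 mg/L·h

AUC = 236 mg/L·h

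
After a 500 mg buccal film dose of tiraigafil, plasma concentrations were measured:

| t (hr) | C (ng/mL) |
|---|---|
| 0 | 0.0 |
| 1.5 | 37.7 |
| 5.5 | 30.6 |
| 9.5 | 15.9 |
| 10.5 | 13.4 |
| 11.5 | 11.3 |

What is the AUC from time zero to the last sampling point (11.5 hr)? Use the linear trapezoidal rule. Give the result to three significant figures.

Trapezoidal AUC_0→11.5:
  [0→1.5]: (0.0+37.7)/2 × 1.5 = 28.275
  [1.5→5.5]: (37.7+30.6)/2 × 4 = 136.6
  [5.5→9.5]: (30.6+15.9)/2 × 4 = 93.0
  [9.5→10.5]: (15.9+13.4)/2 × 1 = 14.65
  [10.5→11.5]: (13.4+11.3)/2 × 1 = 12.35
  Sum = 284.875 ng/mL·hr

AUC = 285 ng/mL·hr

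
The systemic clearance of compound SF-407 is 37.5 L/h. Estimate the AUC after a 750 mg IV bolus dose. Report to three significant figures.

AUC_0→∞ = Dose_iv / CL
        = 750 / 37.5 = 20 mg/L·h

AUC = 20.0 mg/L·h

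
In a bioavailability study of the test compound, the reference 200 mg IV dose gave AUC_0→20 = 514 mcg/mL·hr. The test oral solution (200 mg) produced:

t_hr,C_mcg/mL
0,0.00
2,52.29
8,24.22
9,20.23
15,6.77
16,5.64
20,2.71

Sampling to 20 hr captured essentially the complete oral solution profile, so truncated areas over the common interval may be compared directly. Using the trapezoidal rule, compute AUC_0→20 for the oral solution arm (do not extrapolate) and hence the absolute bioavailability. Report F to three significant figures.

Trapezoidal AUC_0→20 (oral solution):
  [0→2]: (0.00+52.29)/2 × 2 = 52.29
  [2→8]: (52.29+24.22)/2 × 6 = 229.53
  [8→9]: (24.22+20.23)/2 × 1 = 22.225
  [9→15]: (20.23+6.77)/2 × 6 = 81.0
  [15→16]: (6.77+5.64)/2 × 1 = 6.205
  [16→20]: (5.64+2.71)/2 × 4 = 16.7
  Sum = 407.95 mcg/mL·hr
F = (AUC_ev/D_ev)/(AUC_iv/D_iv) = (407.95/200)/(514/200) = 2.03975/2.57 = 0.7937

F = 0.794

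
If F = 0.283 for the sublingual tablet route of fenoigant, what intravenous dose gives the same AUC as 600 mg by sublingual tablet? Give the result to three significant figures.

Systemic exposure from an extravascular dose = F × D_ev, so the equivalent IV dose is F × D_ev.
D_iv = F × D_ev = 0.283 × 600 = 169.8 mg

D_iv = 170 mg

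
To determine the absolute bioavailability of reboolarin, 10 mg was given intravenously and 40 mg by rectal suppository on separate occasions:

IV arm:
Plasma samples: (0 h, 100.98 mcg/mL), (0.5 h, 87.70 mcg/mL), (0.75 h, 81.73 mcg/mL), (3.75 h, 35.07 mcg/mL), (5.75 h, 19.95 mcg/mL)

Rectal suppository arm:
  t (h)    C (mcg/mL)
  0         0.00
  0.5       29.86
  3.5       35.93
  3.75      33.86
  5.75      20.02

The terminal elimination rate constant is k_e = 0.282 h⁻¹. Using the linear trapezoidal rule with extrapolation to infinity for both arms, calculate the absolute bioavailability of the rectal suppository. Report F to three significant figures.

Trapezoidal AUC_0→5.75 (IV):
  [0→0.5]: (100.98+87.70)/2 × 0.5 = 47.17
  [0.5→0.75]: (87.70+81.73)/2 × 0.25 = 21.17875
  [0.75→3.75]: (81.73+35.07)/2 × 3 = 175.2
  [3.75→5.75]: (35.07+19.95)/2 × 2 = 55.02
  Sum = 298.56875 mcg/mL·h
IV tail: 19.95/0.282 = 70.745; AUC_iv,0→∞ = 298.56875 + 70.745 = 369.31375 mcg/mL·h
Trapezoidal AUC_0→5.75 (rectal suppository):
  [0→0.5]: (0.00+29.86)/2 × 0.5 = 7.465
  [0.5→3.5]: (29.86+35.93)/2 × 3 = 98.685
  [3.5→3.75]: (35.93+33.86)/2 × 0.25 = 8.72375
  [3.75→5.75]: (33.86+20.02)/2 × 2 = 53.88
  Sum = 168.75375 mcg/mL·h
rectal suppository tail: 20.02/0.282 = 70.993; AUC_ev,0→∞ = 168.75375 + 70.993 = 239.74675 mcg/mL·h
F = (AUC_ev/D_ev)/(AUC_iv/D_iv) = (239.74675/40)/(369.31375/10) = 5.99367/36.931375 = 0.1623

F = 0.162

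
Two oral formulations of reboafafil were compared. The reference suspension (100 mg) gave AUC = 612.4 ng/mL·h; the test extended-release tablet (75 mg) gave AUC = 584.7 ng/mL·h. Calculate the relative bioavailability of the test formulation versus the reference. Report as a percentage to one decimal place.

F_rel = 127.3%

F_rel = (AUC_test/D_test) / (AUC_ref/D_ref)
      = (584.7/75) / (612.4/100)
      = 7.796 / 6.124 = 1.2730 = 127.30%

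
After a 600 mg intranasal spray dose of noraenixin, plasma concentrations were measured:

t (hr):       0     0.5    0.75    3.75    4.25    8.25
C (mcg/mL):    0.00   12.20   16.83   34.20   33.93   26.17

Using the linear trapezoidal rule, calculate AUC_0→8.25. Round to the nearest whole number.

Trapezoidal AUC_0→8.25:
  [0→0.5]: (0.00+12.20)/2 × 0.5 = 3.05
  [0.5→0.75]: (12.20+16.83)/2 × 0.25 = 3.62875
  [0.75→3.75]: (16.83+34.20)/2 × 3 = 76.545
  [3.75→4.25]: (34.20+33.93)/2 × 0.5 = 17.0325
  [4.25→8.25]: (33.93+26.17)/2 × 4 = 120.2
  Sum = 220.45625 mcg/mL·hr

AUC = 220 mcg/mL·hr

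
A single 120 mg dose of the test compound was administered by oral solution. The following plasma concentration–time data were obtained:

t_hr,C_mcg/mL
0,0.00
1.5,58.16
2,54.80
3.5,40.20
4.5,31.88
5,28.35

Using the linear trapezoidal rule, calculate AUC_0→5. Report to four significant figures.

Trapezoidal AUC_0→5:
  [0→1.5]: (0.00+58.16)/2 × 1.5 = 43.62
  [1.5→2]: (58.16+54.80)/2 × 0.5 = 28.24
  [2→3.5]: (54.80+40.20)/2 × 1.5 = 71.25
  [3.5→4.5]: (40.20+31.88)/2 × 1 = 36.04
  [4.5→5]: (31.88+28.35)/2 × 0.5 = 15.0575
  Sum = 194.2075 mcg/mL·hr

AUC = 194.2 mcg/mL·hr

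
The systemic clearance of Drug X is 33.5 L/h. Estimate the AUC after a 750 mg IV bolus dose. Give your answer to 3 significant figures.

AUC = 22.4 mg/L·h

AUC_0→∞ = Dose_iv / CL
        = 750 / 33.5 = 22.3881 mg/L·h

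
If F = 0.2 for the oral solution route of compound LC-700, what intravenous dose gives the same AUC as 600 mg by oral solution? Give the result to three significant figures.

D_iv = 120 mg

Systemic exposure from an extravascular dose = F × D_ev, so the equivalent IV dose is F × D_ev.
D_iv = F × D_ev = 0.2 × 600 = 120 mg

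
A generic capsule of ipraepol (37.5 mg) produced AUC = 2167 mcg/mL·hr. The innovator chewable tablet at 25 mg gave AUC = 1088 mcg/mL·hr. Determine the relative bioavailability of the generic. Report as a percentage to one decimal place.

F_rel = 132.8%

F_rel = (AUC_test/D_test) / (AUC_ref/D_ref)
      = (2167/37.5) / (1088/25)
      = 57.7867 / 43.52 = 1.3278 = 132.78%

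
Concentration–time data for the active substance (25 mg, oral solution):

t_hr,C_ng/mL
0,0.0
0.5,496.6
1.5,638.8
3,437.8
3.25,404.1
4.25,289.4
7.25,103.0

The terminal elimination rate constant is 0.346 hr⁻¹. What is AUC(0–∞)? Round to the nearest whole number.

Trapezoidal AUC_0→7.25:
  [0→0.5]: (0.0+496.6)/2 × 0.5 = 124.15
  [0.5→1.5]: (496.6+638.8)/2 × 1 = 567.7
  [1.5→3]: (638.8+437.8)/2 × 1.5 = 807.45
  [3→3.25]: (437.8+404.1)/2 × 0.25 = 105.2375
  [3.25→4.25]: (404.1+289.4)/2 × 1 = 346.75
  [4.25→7.25]: (289.4+103.0)/2 × 3 = 588.6
  Sum = 2539.8875 ng/mL·hr
Extrapolated tail: C_last / k_e = 103.0 / 0.346 = 297.688
AUC_0→∞ = 2539.8875 + 297.688 = 2837.5755 ng/mL·hr

AUC = 2838 ng/mL·hr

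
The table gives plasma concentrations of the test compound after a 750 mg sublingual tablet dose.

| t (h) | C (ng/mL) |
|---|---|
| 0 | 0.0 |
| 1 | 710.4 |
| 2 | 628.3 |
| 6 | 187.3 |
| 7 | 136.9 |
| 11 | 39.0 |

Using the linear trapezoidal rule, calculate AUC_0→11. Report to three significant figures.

AUC = 3170 ng/mL·h

Trapezoidal AUC_0→11:
  [0→1]: (0.0+710.4)/2 × 1 = 355.2
  [1→2]: (710.4+628.3)/2 × 1 = 669.35
  [2→6]: (628.3+187.3)/2 × 4 = 1631.2
  [6→7]: (187.3+136.9)/2 × 1 = 162.1
  [7→11]: (136.9+39.0)/2 × 4 = 351.8
  Sum = 3169.65 ng/mL·h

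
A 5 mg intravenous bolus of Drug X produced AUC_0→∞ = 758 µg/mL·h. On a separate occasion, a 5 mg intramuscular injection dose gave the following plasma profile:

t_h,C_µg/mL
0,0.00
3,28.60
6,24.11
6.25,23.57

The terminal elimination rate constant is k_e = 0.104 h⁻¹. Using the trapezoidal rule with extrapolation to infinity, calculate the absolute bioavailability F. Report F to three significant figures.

Trapezoidal AUC_0→6.25 (intramuscular injection):
  [0→3]: (0.00+28.60)/2 × 3 = 42.9
  [3→6]: (28.60+24.11)/2 × 3 = 79.065
  [6→6.25]: (24.11+23.57)/2 × 0.25 = 5.96
  Sum = 127.925 µg/mL·h
Tail: C_last/k_e = 23.57/0.104 = 226.635
AUC_0→∞ (intramuscular injection) = 127.925 + 226.635 = 354.56 µg/mL·h
F = (AUC_ev/D_ev)/(AUC_iv/D_iv) = (354.56/5)/(758/5) = 70.912/151.6 = 0.4678

F = 0.468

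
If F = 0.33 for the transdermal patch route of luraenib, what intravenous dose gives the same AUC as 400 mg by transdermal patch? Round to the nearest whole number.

Systemic exposure from an extravascular dose = F × D_ev, so the equivalent IV dose is F × D_ev.
D_iv = F × D_ev = 0.33 × 400 = 132 mg

D_iv = 132 mg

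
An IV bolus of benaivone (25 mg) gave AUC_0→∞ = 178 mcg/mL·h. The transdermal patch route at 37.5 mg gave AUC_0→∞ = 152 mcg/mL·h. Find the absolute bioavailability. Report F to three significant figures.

F = 0.569

F = (AUC_ev / D_ev) / (AUC_iv / D_iv)
  = (152/37.5) / (178/25)
  = 4.05333 / 7.12 = 0.5693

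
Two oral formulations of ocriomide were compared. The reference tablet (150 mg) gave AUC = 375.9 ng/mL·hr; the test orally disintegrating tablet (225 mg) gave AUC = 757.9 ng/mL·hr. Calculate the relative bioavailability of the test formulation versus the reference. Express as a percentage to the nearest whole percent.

F_rel = 134%

F_rel = (AUC_test/D_test) / (AUC_ref/D_ref)
      = (757.9/225) / (375.9/150)
      = 3.36844 / 2.506 = 1.3442 = 134.42%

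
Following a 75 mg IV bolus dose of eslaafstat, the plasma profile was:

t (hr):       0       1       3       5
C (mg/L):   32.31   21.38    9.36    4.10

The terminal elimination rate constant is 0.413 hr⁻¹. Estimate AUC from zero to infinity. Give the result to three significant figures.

AUC = 81.0 mg/L·hr

Trapezoidal AUC_0→5:
  [0→1]: (32.31+21.38)/2 × 1 = 26.845
  [1→3]: (21.38+9.36)/2 × 2 = 30.74
  [3→5]: (9.36+4.10)/2 × 2 = 13.46
  Sum = 71.045 mg/L·hr
Extrapolated tail: C_last / k_e = 4.10 / 0.413 = 9.927
AUC_0→∞ = 71.045 + 9.927 = 80.972 mg/L·hr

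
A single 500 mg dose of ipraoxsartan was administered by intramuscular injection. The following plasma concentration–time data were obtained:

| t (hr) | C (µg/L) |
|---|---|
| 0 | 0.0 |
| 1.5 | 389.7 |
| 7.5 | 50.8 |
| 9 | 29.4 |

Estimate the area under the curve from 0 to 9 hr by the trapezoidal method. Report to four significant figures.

Trapezoidal AUC_0→9:
  [0→1.5]: (0.0+389.7)/2 × 1.5 = 292.275
  [1.5→7.5]: (389.7+50.8)/2 × 6 = 1321.5
  [7.5→9]: (50.8+29.4)/2 × 1.5 = 60.15
  Sum = 1673.925 µg/L·hr

AUC = 1674 µg/L·hr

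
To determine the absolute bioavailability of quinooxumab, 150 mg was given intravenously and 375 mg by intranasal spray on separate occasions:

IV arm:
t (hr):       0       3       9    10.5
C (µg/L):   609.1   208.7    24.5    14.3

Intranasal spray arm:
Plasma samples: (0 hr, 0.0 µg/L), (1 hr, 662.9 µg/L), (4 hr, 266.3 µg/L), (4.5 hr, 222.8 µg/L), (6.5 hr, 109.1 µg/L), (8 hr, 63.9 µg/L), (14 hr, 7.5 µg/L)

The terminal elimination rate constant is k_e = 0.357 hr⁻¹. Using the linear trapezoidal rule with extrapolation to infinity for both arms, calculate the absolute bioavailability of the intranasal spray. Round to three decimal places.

F = 0.510

Trapezoidal AUC_0→10.5 (IV):
  [0→3]: (609.1+208.7)/2 × 3 = 1226.7
  [3→9]: (208.7+24.5)/2 × 6 = 699.6
  [9→10.5]: (24.5+14.3)/2 × 1.5 = 29.1
  Sum = 1955.4 µg/L·hr
IV tail: 14.3/0.357 = 40.056; AUC_iv,0→∞ = 1955.4 + 40.056 = 1995.456 µg/L·hr
Trapezoidal AUC_0→14 (intranasal spray):
  [0→1]: (0.0+662.9)/2 × 1 = 331.45
  [1→4]: (662.9+266.3)/2 × 3 = 1393.8
  [4→4.5]: (266.3+222.8)/2 × 0.5 = 122.275
  [4.5→6.5]: (222.8+109.1)/2 × 2 = 331.9
  [6.5→8]: (109.1+63.9)/2 × 1.5 = 129.75
  [8→14]: (63.9+7.5)/2 × 6 = 214.2
  Sum = 2523.375 µg/L·hr
intranasal spray tail: 7.5/0.357 = 21.008; AUC_ev,0→∞ = 2523.375 + 21.008 = 2544.383 µg/L·hr
F = (AUC_ev/D_ev)/(AUC_iv/D_iv) = (2544.383/375)/(1995.456/150) = 6.78502/13.30304 = 0.5100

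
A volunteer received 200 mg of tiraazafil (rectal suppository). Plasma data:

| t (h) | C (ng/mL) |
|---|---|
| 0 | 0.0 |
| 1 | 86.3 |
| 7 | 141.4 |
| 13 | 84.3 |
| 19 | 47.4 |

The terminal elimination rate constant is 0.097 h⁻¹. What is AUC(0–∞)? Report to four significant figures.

AUC = 2287 ng/mL·h

Trapezoidal AUC_0→19:
  [0→1]: (0.0+86.3)/2 × 1 = 43.15
  [1→7]: (86.3+141.4)/2 × 6 = 683.1
  [7→13]: (141.4+84.3)/2 × 6 = 677.1
  [13→19]: (84.3+47.4)/2 × 6 = 395.1
  Sum = 1798.45 ng/mL·h
Extrapolated tail: C_last / k_e = 47.4 / 0.097 = 488.660
AUC_0→∞ = 1798.45 + 488.660 = 2287.11 ng/mL·h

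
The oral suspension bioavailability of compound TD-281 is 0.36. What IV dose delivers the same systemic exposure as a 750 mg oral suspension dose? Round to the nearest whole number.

D_iv = 270 mg

Systemic exposure from an extravascular dose = F × D_ev, so the equivalent IV dose is F × D_ev.
D_iv = F × D_ev = 0.36 × 750 = 270 mg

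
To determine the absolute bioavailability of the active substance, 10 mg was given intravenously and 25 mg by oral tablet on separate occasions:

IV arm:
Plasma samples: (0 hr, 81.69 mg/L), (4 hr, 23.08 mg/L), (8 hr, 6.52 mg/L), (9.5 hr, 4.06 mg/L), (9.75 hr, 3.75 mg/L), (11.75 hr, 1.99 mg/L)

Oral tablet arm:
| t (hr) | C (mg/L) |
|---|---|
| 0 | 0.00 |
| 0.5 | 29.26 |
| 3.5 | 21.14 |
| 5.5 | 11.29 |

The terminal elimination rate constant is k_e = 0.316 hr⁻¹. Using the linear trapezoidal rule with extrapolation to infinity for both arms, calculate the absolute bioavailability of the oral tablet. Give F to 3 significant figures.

F = 0.209

Trapezoidal AUC_0→11.75 (IV):
  [0→4]: (81.69+23.08)/2 × 4 = 209.54
  [4→8]: (23.08+6.52)/2 × 4 = 59.2
  [8→9.5]: (6.52+4.06)/2 × 1.5 = 7.935
  [9.5→9.75]: (4.06+3.75)/2 × 0.25 = 0.97625
  [9.75→11.75]: (3.75+1.99)/2 × 2 = 5.74
  Sum = 283.39125 mg/L·hr
IV tail: 1.99/0.316 = 6.297; AUC_iv,0→∞ = 283.39125 + 6.297 = 289.68825 mg/L·hr
Trapezoidal AUC_0→5.5 (oral tablet):
  [0→0.5]: (0.00+29.26)/2 × 0.5 = 7.315
  [0.5→3.5]: (29.26+21.14)/2 × 3 = 75.6
  [3.5→5.5]: (21.14+11.29)/2 × 2 = 32.43
  Sum = 115.345 mg/L·hr
oral tablet tail: 11.29/0.316 = 35.728; AUC_ev,0→∞ = 115.345 + 35.728 = 151.073 mg/L·hr
F = (AUC_ev/D_ev)/(AUC_iv/D_iv) = (151.073/25)/(289.68825/10) = 6.04292/28.968825 = 0.2086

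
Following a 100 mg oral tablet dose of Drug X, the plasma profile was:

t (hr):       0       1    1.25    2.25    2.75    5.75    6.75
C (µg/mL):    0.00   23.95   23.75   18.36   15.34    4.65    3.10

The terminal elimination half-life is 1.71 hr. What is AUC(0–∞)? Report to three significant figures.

AUC = 88.9 µg/mL·hr

Trapezoidal AUC_0→6.75:
  [0→1]: (0.00+23.95)/2 × 1 = 11.975
  [1→1.25]: (23.95+23.75)/2 × 0.25 = 5.9625
  [1.25→2.25]: (23.75+18.36)/2 × 1 = 21.055
  [2.25→2.75]: (18.36+15.34)/2 × 0.5 = 8.425
  [2.75→5.75]: (15.34+4.65)/2 × 3 = 29.985
  [5.75→6.75]: (4.65+3.10)/2 × 1 = 3.875
  Sum = 81.2775 µg/mL·hr
k_e = ln2 / t½ = 0.693147 / 1.71 = 0.4053 hr^-1
Extrapolated tail: C_last / k_e = 3.10 / 0.4053 = 7.649
AUC_0→∞ = 81.2775 + 7.649 = 88.9265 µg/mL·hr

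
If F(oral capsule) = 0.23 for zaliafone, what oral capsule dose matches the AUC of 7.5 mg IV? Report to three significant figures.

For equal systemic exposure: F × D_ev = D_iv
D_ev = D_iv / F = 7.5 / 0.23 = 32.6087 mg

D_oral = 32.6 mg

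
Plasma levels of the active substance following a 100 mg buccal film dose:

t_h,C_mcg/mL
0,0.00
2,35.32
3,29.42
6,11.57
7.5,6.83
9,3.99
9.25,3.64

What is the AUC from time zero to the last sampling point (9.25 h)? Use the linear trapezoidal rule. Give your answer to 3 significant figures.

Trapezoidal AUC_0→9.25:
  [0→2]: (0.00+35.32)/2 × 2 = 35.32
  [2→3]: (35.32+29.42)/2 × 1 = 32.37
  [3→6]: (29.42+11.57)/2 × 3 = 61.485
  [6→7.5]: (11.57+6.83)/2 × 1.5 = 13.8
  [7.5→9]: (6.83+3.99)/2 × 1.5 = 8.115
  [9→9.25]: (3.99+3.64)/2 × 0.25 = 0.95375
  Sum = 152.04375 mcg/mL·h

AUC = 152 mcg/mL·h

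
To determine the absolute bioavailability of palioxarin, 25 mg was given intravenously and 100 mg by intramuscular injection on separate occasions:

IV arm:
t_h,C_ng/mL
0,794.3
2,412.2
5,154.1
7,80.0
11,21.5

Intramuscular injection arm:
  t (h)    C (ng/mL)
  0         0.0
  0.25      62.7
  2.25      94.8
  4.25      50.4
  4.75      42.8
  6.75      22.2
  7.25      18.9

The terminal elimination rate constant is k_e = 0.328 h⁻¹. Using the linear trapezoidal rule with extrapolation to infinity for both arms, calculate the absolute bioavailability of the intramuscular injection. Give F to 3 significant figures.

Trapezoidal AUC_0→11 (IV):
  [0→2]: (794.3+412.2)/2 × 2 = 1206.5
  [2→5]: (412.2+154.1)/2 × 3 = 849.45
  [5→7]: (154.1+80.0)/2 × 2 = 234.1
  [7→11]: (80.0+21.5)/2 × 4 = 203.0
  Sum = 2493.05 ng/mL·h
IV tail: 21.5/0.328 = 65.549; AUC_iv,0→∞ = 2493.05 + 65.549 = 2558.599 ng/mL·h
Trapezoidal AUC_0→7.25 (intramuscular injection):
  [0→0.25]: (0.0+62.7)/2 × 0.25 = 7.8375
  [0.25→2.25]: (62.7+94.8)/2 × 2 = 157.5
  [2.25→4.25]: (94.8+50.4)/2 × 2 = 145.2
  [4.25→4.75]: (50.4+42.8)/2 × 0.5 = 23.3
  [4.75→6.75]: (42.8+22.2)/2 × 2 = 65.0
  [6.75→7.25]: (22.2+18.9)/2 × 0.5 = 10.275
  Sum = 409.1125 ng/mL·h
intramuscular injection tail: 18.9/0.328 = 57.622; AUC_ev,0→∞ = 409.1125 + 57.622 = 466.7345 ng/mL·h
F = (AUC_ev/D_ev)/(AUC_iv/D_iv) = (466.7345/100)/(2558.599/25) = 4.667345/102.34396 = 0.0456

F = 0.0456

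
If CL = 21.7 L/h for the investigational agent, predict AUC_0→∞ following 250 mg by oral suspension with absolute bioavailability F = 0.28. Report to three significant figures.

AUC = 3.23 mg/L·h

AUC_0→∞ = F × Dose / CL
        = 0.28 × 250 / 21.7 = 3.22581 mg/L·h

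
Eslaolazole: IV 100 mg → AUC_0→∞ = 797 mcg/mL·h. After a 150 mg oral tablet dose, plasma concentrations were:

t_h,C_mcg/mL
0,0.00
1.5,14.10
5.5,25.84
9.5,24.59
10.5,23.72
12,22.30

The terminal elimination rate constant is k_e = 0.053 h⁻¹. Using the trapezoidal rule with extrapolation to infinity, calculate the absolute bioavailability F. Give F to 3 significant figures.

Trapezoidal AUC_0→12 (oral tablet):
  [0→1.5]: (0.00+14.10)/2 × 1.5 = 10.575
  [1.5→5.5]: (14.10+25.84)/2 × 4 = 79.88
  [5.5→9.5]: (25.84+24.59)/2 × 4 = 100.86
  [9.5→10.5]: (24.59+23.72)/2 × 1 = 24.155
  [10.5→12]: (23.72+22.30)/2 × 1.5 = 34.515
  Sum = 249.985 mcg/mL·h
Tail: C_last/k_e = 22.30/0.053 = 420.755
AUC_0→∞ (oral tablet) = 249.985 + 420.755 = 670.74 mcg/mL·h
F = (AUC_ev/D_ev)/(AUC_iv/D_iv) = (670.74/150)/(797/100) = 4.4716/7.97 = 0.5611

F = 0.561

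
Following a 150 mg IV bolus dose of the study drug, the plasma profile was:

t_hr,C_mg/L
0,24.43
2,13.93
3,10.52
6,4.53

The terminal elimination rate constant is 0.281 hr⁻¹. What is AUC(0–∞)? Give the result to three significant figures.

AUC = 89.3 mg/L·hr

Trapezoidal AUC_0→6:
  [0→2]: (24.43+13.93)/2 × 2 = 38.36
  [2→3]: (13.93+10.52)/2 × 1 = 12.225
  [3→6]: (10.52+4.53)/2 × 3 = 22.575
  Sum = 73.16 mg/L·hr
Extrapolated tail: C_last / k_e = 4.53 / 0.281 = 16.121
AUC_0→∞ = 73.16 + 16.121 = 89.281 mg/L·hr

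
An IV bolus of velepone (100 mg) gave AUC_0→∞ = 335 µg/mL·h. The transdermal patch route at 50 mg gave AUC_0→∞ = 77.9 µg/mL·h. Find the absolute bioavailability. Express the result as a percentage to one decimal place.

F = 46.5%

F = (AUC_ev / D_ev) / (AUC_iv / D_iv)
  = (77.9/50) / (335/100)
  = 1.558 / 3.35 = 0.4651
  = 46.51%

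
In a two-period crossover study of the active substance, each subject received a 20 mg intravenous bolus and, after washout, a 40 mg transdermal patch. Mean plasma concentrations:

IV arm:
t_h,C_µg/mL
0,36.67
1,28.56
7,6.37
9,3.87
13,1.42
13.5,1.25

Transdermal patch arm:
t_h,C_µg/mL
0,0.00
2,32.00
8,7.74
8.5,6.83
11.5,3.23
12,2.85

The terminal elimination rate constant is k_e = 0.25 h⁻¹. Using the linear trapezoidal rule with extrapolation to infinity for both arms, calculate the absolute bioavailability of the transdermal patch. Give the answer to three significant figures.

Trapezoidal AUC_0→13.5 (IV):
  [0→1]: (36.67+28.56)/2 × 1 = 32.615
  [1→7]: (28.56+6.37)/2 × 6 = 104.79
  [7→9]: (6.37+3.87)/2 × 2 = 10.24
  [9→13]: (3.87+1.42)/2 × 4 = 10.58
  [13→13.5]: (1.42+1.25)/2 × 0.5 = 0.6675
  Sum = 158.8925 µg/mL·h
IV tail: 1.25/0.25 = 5.000; AUC_iv,0→∞ = 158.8925 + 5.000 = 163.8925 µg/mL·h
Trapezoidal AUC_0→12 (transdermal patch):
  [0→2]: (0.00+32.00)/2 × 2 = 32.0
  [2→8]: (32.00+7.74)/2 × 6 = 119.22
  [8→8.5]: (7.74+6.83)/2 × 0.5 = 3.6425
  [8.5→11.5]: (6.83+3.23)/2 × 3 = 15.09
  [11.5→12]: (3.23+2.85)/2 × 0.5 = 1.52
  Sum = 171.4725 µg/mL·h
transdermal patch tail: 2.85/0.25 = 11.400; AUC_ev,0→∞ = 171.4725 + 11.400 = 182.8725 µg/mL·h
F = (AUC_ev/D_ev)/(AUC_iv/D_iv) = (182.8725/40)/(163.8925/20) = 4.5718125/8.194625 = 0.5579

F = 0.558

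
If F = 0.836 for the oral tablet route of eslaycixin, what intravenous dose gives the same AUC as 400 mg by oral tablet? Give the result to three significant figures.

D_iv = 334 mg

Systemic exposure from an extravascular dose = F × D_ev, so the equivalent IV dose is F × D_ev.
D_iv = F × D_ev = 0.836 × 400 = 334.4 mg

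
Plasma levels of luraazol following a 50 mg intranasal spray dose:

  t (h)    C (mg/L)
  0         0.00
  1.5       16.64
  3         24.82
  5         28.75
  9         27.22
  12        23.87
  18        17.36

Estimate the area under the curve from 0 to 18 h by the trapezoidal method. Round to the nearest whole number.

AUC = 409 mg/L·h

Trapezoidal AUC_0→18:
  [0→1.5]: (0.00+16.64)/2 × 1.5 = 12.48
  [1.5→3]: (16.64+24.82)/2 × 1.5 = 31.095
  [3→5]: (24.82+28.75)/2 × 2 = 53.57
  [5→9]: (28.75+27.22)/2 × 4 = 111.94
  [9→12]: (27.22+23.87)/2 × 3 = 76.635
  [12→18]: (23.87+17.36)/2 × 6 = 123.69
  Sum = 409.41 mg/L·h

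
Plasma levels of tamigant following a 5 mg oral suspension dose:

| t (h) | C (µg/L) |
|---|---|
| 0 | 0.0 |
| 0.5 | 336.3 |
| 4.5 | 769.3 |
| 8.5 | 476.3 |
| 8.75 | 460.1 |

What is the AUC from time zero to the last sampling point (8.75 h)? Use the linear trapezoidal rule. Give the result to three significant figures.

AUC = 4900 µg/L·h

Trapezoidal AUC_0→8.75:
  [0→0.5]: (0.0+336.3)/2 × 0.5 = 84.075
  [0.5→4.5]: (336.3+769.3)/2 × 4 = 2211.2
  [4.5→8.5]: (769.3+476.3)/2 × 4 = 2491.2
  [8.5→8.75]: (476.3+460.1)/2 × 0.25 = 117.05
  Sum = 4903.525 µg/L·h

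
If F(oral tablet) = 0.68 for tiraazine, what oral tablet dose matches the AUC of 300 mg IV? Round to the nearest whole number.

D_oral = 441 mg

For equal systemic exposure: F × D_ev = D_iv
D_ev = D_iv / F = 300 / 0.68 = 441.176 mg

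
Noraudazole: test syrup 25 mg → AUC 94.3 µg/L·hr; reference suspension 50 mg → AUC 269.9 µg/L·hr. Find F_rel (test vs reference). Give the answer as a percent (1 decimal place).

F_rel = 69.9%

F_rel = (AUC_test/D_test) / (AUC_ref/D_ref)
      = (94.3/25) / (269.9/50)
      = 3.772 / 5.398 = 0.6988 = 69.88%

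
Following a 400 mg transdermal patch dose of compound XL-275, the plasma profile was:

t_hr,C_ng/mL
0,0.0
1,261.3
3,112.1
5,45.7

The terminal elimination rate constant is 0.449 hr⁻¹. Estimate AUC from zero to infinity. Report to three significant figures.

Trapezoidal AUC_0→5:
  [0→1]: (0.0+261.3)/2 × 1 = 130.65
  [1→3]: (261.3+112.1)/2 × 2 = 373.4
  [3→5]: (112.1+45.7)/2 × 2 = 157.8
  Sum = 661.85 ng/mL·hr
Extrapolated tail: C_last / k_e = 45.7 / 0.449 = 101.782
AUC_0→∞ = 661.85 + 101.782 = 763.632 ng/mL·hr

AUC = 764 ng/mL·hr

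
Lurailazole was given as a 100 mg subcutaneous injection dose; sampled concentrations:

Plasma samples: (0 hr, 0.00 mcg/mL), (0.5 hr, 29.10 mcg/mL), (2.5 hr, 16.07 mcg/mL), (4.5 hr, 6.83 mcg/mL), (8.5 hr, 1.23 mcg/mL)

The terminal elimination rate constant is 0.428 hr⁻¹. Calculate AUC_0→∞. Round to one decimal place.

Trapezoidal AUC_0→8.5:
  [0→0.5]: (0.00+29.10)/2 × 0.5 = 7.275
  [0.5→2.5]: (29.10+16.07)/2 × 2 = 45.17
  [2.5→4.5]: (16.07+6.83)/2 × 2 = 22.9
  [4.5→8.5]: (6.83+1.23)/2 × 4 = 16.12
  Sum = 91.465 mcg/mL·hr
Extrapolated tail: C_last / k_e = 1.23 / 0.428 = 2.874
AUC_0→∞ = 91.465 + 2.874 = 94.339 mcg/mL·hr

AUC = 94.3 mcg/mL·hr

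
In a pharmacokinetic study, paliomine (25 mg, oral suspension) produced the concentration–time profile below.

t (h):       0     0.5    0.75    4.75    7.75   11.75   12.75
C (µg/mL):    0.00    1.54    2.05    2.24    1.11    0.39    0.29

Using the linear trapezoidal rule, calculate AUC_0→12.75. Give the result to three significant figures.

Trapezoidal AUC_0→12.75:
  [0→0.5]: (0.00+1.54)/2 × 0.5 = 0.385
  [0.5→0.75]: (1.54+2.05)/2 × 0.25 = 0.44875
  [0.75→4.75]: (2.05+2.24)/2 × 4 = 8.58
  [4.75→7.75]: (2.24+1.11)/2 × 3 = 5.025
  [7.75→11.75]: (1.11+0.39)/2 × 4 = 3.0
  [11.75→12.75]: (0.39+0.29)/2 × 1 = 0.34
  Sum = 17.77875 µg/mL·h

AUC = 17.8 µg/mL·h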